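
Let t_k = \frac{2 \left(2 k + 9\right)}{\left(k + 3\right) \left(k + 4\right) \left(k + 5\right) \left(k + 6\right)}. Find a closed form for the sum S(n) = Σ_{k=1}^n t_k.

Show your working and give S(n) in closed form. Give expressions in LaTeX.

Step 1: r(k) = (k + 3)*(2*k + 11)/((k + 7)*(2*k + 9)).
Take A(k)=k + 3, B(k)=k + 7, C(k)=k + 9/2.
Key eq: (k + 3)·f(k+1) = (k + 6)·f(k) + (k + 9/2).
d = 3 from the (1,1,1) case.
A polynomial solution: f(k) = k*(k + 4)*(k + 8)/30.
Then R = B(k−1)f/C = k*(k + 4)*(k + 6)*(k + 8)/(15*(2*k + 9)), so s_k = R(k)·t_k = 2*k*(k + 8)/(15*(k**2 + 8*k + 15)).
Δs = 2*(2*k + 9)/(k**4 + 18*k**3 + 119*k**2 + 342*k + 360), as required.
Evaluate: s_(n+1) = 2*(n**2 + 10*n + 9)/(15*(n**2 + 10*n + 24)); subtract s_(1) = 1/20 ⇒ S(n) = n*(n + 10)/(12*(n**2 + 10*n + 24)).

S(n) = \frac{n \left(n + 10\right)}{12 \left(n^{2} + 10 n + 24\right)}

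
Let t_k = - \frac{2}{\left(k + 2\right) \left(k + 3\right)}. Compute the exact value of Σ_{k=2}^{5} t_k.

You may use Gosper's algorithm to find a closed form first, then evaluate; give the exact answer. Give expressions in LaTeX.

Ratio r(k) = (k + 2)/(k + 4).
Normal form (A,B,C) = (k + 2, k + 4, 1).
Key eq: (k + 2)·f(k+1) = (k + 3)·f(k) + (1).
Bound: deg f ≤ 1.
Match coefficients ⇒ f(k) = k/2.
Then R = B(k−1)f/C = k*(k + 3)/2, so s_k = R(k)·t_k = -k/(k + 2).
s_(k+1) − s_k = -2/(k**2 + 5*k + 6) = t_k.
Σ_(k=2)^(5) t_k = s_(6) − s_(2) = -3/4 − (-1/2) = -1/4.

Σ = -1/4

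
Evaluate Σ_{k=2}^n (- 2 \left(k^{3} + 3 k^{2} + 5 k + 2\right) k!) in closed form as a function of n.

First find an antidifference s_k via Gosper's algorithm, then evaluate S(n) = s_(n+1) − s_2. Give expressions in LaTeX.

S(n) = - 2 n^{3} n! - 8 n^{2} n! - 12 n n! - 6 n! + 28

Step 1: r(k) = (k**4 + 7*k**3 + 20*k**2 + 25*k + 11)/(k**3 + 3*k**2 + 5*k + 2).
A = k + 1, B = 1, C = k**3 + 3*k**2 + 5*k + 2.
f must satisfy (k + 1)·f(k+1) − (1)·f(k) = k**3 + 3*k**2 + 5*k + 2.
d = 2 from the (1,0,3) case.
Solve for f: f(k) = k**2 + k + 1 (degree 2 ≤ 2).
R(k) = B(k−1)·f(k)/C(k) = (k**2 + k + 1)/(k**3 + 3*k**2 + 5*k + 2); s_k = R·t_k = -2*(k**2 + k + 1)*factorial(k).
s_(k+1) − s_k = -2*(k**3 + 3*k**2 + 5*k + 2)*factorial(k) = t_k.
Telescope: S(n) = s_(n+1) − s_(2) = -2*(n**2 + 3*n + 3)*factorial(n + 1) − (-28) = -2*n**3*factorial(n) - 8*n**2*factorial(n) - 12*n*factorial(n) - 6*factorial(n) + 28.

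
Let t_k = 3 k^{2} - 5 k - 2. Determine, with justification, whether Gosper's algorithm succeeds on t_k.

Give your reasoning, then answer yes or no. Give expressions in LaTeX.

Yes. s_k = k \left(k^{2} - 4 k + 1\right).

Ratio r(k) = (3*k**2 + k - 4)/(3*k**2 - 5*k - 2).
Factor: A=1; B=1; C=k**2 - 5*k/3 - 2/3.
Solve (1)·f(k+1) − (1)·f(k) = k**2 - 5*k/3 - 2/3.
From deg A=0, deg B=0, deg C=2: d=3.
Solve for f: f(k) = k*(k**2 - 4*k + 1)/3 (degree 3 ≤ 3).
Certificate R = B(k−1)f/C = k*(k**2 - 4*k + 1)/((k - 2)*(3*k + 1)) gives s_k = k*(k**2 - 4*k + 1).
Δs = 3*k**2 - 5*k - 2, as required.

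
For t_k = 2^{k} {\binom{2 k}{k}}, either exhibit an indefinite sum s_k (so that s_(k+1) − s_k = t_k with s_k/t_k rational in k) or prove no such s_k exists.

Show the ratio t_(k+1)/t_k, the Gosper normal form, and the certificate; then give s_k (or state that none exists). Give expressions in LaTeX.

r(k) = 4*(2*k + 1)/(k + 1) after simplifying.
A = 8*k + 4, B = k + 1, C = 1.
Set up (8*k + 4)·f(k+1) − (k)·f(k) − (1) = 0.
deg f ≤ -1 (via 1,1,0).
Negative degree bound (-1): no f exists, t_k not Gosper-summable.

none — t_k is not Gosper-summable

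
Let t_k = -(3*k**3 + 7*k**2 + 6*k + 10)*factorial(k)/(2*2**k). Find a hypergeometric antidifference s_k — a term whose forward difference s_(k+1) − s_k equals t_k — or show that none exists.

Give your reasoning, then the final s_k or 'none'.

s_k = -(3*k**2 + 4*k - 3)*factorial(k)/2**k

Compute t_(k+1)/t_k: get (3*k**4 + 19*k**3 + 45*k**2 + 55*k + 26)/(2*(3*k**3 + 7*k**2 + 6*k + 10)).
Factor: A=k/2 + 1/2; B=1; C=k**3 + 7*k**2/3 + 2*k + 10/3.
Set up (k/2 + 1/2)·f(k+1) − (1)·f(k) − (k**3 + 7*k**2/3 + 2*k + 10/3) = 0.
Degrees (1,0,3) ⇒ d ≤ 2.
Match coefficients ⇒ f(k) = 2*(3*k**2 + 4*k - 3)/3.
So s_k = (B(k−1)f/C)·t_k = (2*(3*k**2 + 4*k - 3)/(3*k**3 + 7*k**2 + 6*k + 10))·t_k = -(3*k**2 + 4*k - 3)*factorial(k)/2**k.
Verify: -(3*k**3 + 7*k**2 + 6*k + 10)*factorial(k)/(2*2**k) matches t_k.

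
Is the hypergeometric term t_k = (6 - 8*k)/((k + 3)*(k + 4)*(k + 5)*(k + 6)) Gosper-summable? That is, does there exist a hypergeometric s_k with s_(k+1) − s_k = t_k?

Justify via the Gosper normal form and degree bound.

Yes. s_k = -k*(k**2 + 12*k - 73)/(30*(k + 3)*(k + 4)*(k + 5)).

t_(k+1)/t_k = (k + 3)*(4*k + 1)/((k + 7)*(4*k - 3)).
So A=k + 3 and B=k + 7, with C=k - 3/4.
Key eq: (k + 3)·f(k+1) = (k + 6)·f(k) + (k - 3/4).
Degrees (1,1,1) ⇒ d ≤ 3.
Match coefficients ⇒ f(k) = k*(k**2 + 12*k - 73)/240.
Certificate R = B(k−1)f/C = k*(k + 6)*(k**2 + 12*k - 73)/(60*(4*k - 3)) gives s_k = -k*(k**2 + 12*k - 73)/(30*(k + 3)*(k + 4)*(k + 5)).
Check: Δs_k = 2*(3 - 4*k)/(k**4 + 18*k**3 + 119*k**2 + 342*k + 360). ✓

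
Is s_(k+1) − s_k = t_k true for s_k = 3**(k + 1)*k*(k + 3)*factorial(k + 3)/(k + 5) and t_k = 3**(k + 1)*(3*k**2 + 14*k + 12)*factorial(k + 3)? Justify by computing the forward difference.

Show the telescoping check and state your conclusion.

Invalid: residual -6*3**k*(3*k**3 + 29*k**2 + 81*k + 60)*factorial(k + 3)/((k + 5)*(k + 6)) ≠ 0.

s_(k+1) = 3**(k + 2)*(k + 1)*(k + 4)*factorial(k + 4)/(k + 6)
s_(k+1) − s_k = 3**(k + 1)*(3*k**4 + 41*k**3 + 198*k**2 + 390*k + 240)*factorial(k + 3)/((k + 5)*(k + 6))
(s_(k+1) − s_k) − t_k = -6*3**k*(3*k**3 + 29*k**2 + 81*k + 60)*factorial(k + 3)/((k + 5)*(k + 6))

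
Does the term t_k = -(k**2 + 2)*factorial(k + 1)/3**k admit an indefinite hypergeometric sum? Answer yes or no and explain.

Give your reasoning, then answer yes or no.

Step 1: r(k) = (k + 2)*((k + 1)**2 + 2)/(3*(k**2 + 2)).
Normal form (A,B,C) = (k/3 + 2/3, 1, k**2 + 2).
Need (k/3 + 2/3)·f(k+1) − (1)·f(k) = k**2 + 2.
From deg A=1, deg B=0, deg C=2: d=1.
Solve for f: f(k) = 3*k (degree 1 ≤ 1).
Then R = B(k−1)f/C = 3*k/(k**2 + 2), so s_k = R(k)·t_k = -3**(1 - k)*k*factorial(k + 1).
Δs = -(k**2 + 2)*factorial(k + 1)/3**k, as required.

Yes. s_k = -3**(1 - k)*k*factorial(k + 1).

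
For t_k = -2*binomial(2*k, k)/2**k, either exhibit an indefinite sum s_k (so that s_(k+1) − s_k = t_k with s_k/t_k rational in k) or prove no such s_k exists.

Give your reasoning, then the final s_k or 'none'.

t_(k+1)/t_k = (2*k + 1)/(k + 1).
Factor: A=2*k + 1; B=k + 1; C=1.
Set up (2*k + 1)·f(k+1) − (k)·f(k) − (1) = 0.
Degrees (1,1,0) ⇒ d ≤ -1.
Negative degree bound (-1): no f exists, t_k not Gosper-summable.

no hypergeometric antidifference exists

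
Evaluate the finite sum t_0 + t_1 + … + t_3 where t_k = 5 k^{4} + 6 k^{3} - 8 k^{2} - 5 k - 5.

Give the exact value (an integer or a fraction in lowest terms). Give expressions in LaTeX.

Ratio r(k) = (5*k**4 + 26*k**3 + 40*k**2 + 17*k - 7)/(5*k**4 + 6*k**3 - 8*k**2 - 5*k - 5).
So A=1 and B=1, with C=k**4 + 6*k**3/5 - 8*k**2/5 - k - 1.
Set up (1)·f(k+1) − (1)·f(k) − (k**4 + 6*k**3/5 - 8*k**2/5 - k - 1) = 0.
Bound: deg f ≤ 5.
Coefficient equations give f(k) = k*(k**4 - k**3 - 4*k**2 + 3*k - 4)/5.
Then R = B(k−1)f/C = k*(k**4 - k**3 - 4*k**2 + 3*k - 4)/(5*k**4 + 6*k**3 - 8*k**2 - 5*k - 5), so s_k = R(k)·t_k = k*(k**4 - k**3 - 4*k**2 + 3*k - 4).
s_(k+1) − s_k = 5*k**4 + 6*k**3 - 8*k**2 - 5*k - 5 = t_k.
Sum = s_(4) − s_(0); s_(4) = 544, s_(0) = 0 ⇒ 544.

Σ = 544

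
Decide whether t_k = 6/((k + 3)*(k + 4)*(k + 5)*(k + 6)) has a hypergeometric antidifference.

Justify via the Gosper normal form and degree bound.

Yes. s_k = k*(k**2 + 12*k + 47)/(30*(k + 3)*(k + 4)*(k + 5)).

Ratio r(k) = (k + 3)/(k + 7).
Normal form (A,B,C) = (k + 3, k + 7, 1).
Solve (k + 3)·f(k+1) − (k + 6)·f(k) = 1.
Bound: deg f ≤ 3.
Match coefficients ⇒ f(k) = k*(k**2 + 12*k + 47)/180.
Get s_k = R·t_k = k*(k**2 + 12*k + 47)/(30*(k + 3)*(k + 4)*(k + 5)) with R(k) = B(k−1)f(k)/C(k) = k*(k + 6)*(k**2 + 12*k + 47)/180.
Check: Δs_k = 6/(k**4 + 18*k**3 + 119*k**2 + 342*k + 360). ✓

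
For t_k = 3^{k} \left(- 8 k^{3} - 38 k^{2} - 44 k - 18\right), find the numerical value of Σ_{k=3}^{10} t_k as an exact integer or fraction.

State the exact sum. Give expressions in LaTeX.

Σ = -966510792

Step 1: r(k) = 3*(4*k**3 + 31*k**2 + 72*k + 54)/(4*k**3 + 19*k**2 + 22*k + 9).
A = 3, B = 1, C = k**3 + 19*k**2/4 + 11*k/2 + 9/4.
Key eq: (3)·f(k+1) = (1)·f(k) + (k**3 + 19*k**2/4 + 11*k/2 + 9/4).
Degrees (0,0,3) ⇒ d ≤ 3.
Solve for f: f(k) = k*(4*k**2 + k + 1)/8 (degree 3 ≤ 3).
So s_k = (B(k−1)f/C)·t_k = (k*(4*k**2 + k + 1)/(2*(4*k**3 + 19*k**2 + 22*k + 9)))·t_k = 3**k*k*(-4*k**2 - k - 1).
Check: Δs_k = 3**k*(-8*k**3 - 38*k**2 - 44*k - 18). ✓
Sum = s_(11) − s_(3); s_(11) = -966514032, s_(3) = -3240 ⇒ -966510792.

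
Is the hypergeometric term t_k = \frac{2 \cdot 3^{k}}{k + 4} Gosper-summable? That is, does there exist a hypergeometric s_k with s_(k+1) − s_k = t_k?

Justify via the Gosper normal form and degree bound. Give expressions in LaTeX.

t_(k+1)/t_k = 3*(k + 4)/(k + 5).
Gosper form: A/B · C(k+1)/C(k) with A=3*k + 12, B=k + 5, C=1.
Key eq: (3*k + 12)·f(k+1) = (k + 4)·f(k) + (1).
deg f ≤ -1 (via 1,1,0).
Bound -1 < 0, so the key equation has no polynomial solution.

No. Not Gosper-summable.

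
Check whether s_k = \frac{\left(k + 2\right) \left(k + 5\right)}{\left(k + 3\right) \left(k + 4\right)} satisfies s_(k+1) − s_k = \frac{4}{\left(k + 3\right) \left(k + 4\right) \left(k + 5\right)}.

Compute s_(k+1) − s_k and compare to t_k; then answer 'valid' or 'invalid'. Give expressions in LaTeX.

s_(k+1) = (k + 3)*(k + 6)/((k + 4)*(k + 5))
s_(k+1) − s_k = 4/(k**3 + 12*k**2 + 47*k + 60)
(s_(k+1) − s_k) − t_k = 0

valid; difference matches t_k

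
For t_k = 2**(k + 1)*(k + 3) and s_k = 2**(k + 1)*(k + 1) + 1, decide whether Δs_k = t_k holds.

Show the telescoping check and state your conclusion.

valid (s_(k+1) − s_k reduces to t_k)

s_(k+1) = 2**(k + 2)*(k + 2) + 1
s_(k+1) − s_k = 2**(k + 1)*(k + 3)
(s_(k+1) − s_k) − t_k = 0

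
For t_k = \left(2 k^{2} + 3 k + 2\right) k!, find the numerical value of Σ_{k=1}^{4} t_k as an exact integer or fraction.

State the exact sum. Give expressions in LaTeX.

Σ = 1317

Ratio r(k) = (k + 1)*(3*k + 2*(k + 1)**2 + 5)/(2*k**2 + 3*k + 2).
Take A(k)=k + 1, B(k)=1, C(k)=k**2 + 3*k/2 + 1.
Set up (k + 1)·f(k+1) − (1)·f(k) − (k**2 + 3*k/2 + 1) = 0.
deg f ≤ 1 (via 1,0,2).
Coefficient equations give f(k) = (2*k + 1)/2.
R(k) = B(k−1)·f(k)/C(k) = (2*k + 1)/(2*k**2 + 3*k + 2); s_k = R·t_k = (2*k + 1)*factorial(k).
s_(k+1) − s_k = (2*k**2 + 3*k + 2)*factorial(k) = t_k.
Evaluate s at k=5 and k=1: 1320 and 3; difference 1317.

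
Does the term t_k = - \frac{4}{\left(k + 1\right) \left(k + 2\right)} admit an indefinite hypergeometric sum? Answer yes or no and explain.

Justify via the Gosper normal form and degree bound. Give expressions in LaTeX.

t_(k+1)/t_k = (k + 1)/(k + 3).
Normal form (A,B,C) = (k + 1, k + 3, 1).
Need (k + 1)·f(k+1) − (k + 2)·f(k) = 1.
From deg A=1, deg B=1, deg C=0: d=1.
Solving with deg f ≤ 1: f(k) = k.
Certificate R = B(k−1)f/C = k*(k + 2) gives s_k = -4*k/(k + 1).
Check: Δs_k = -4/(k**2 + 3*k + 2). ✓

Yes. s_k = - \frac{4 k}{k + 1}.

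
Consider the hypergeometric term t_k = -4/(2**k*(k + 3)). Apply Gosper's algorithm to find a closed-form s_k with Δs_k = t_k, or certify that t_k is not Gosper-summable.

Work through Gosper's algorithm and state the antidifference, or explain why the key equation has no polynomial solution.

The ratio is (k + 3)/(2*(k + 4)).
So A=k/2 + 3/2 and B=k + 4, with C=1.
Set up (k/2 + 3/2)·f(k+1) − (k + 3)·f(k) − (1) = 0.
Bound: deg f ≤ -1.
Negative degree bound (-1): no f exists, t_k not Gosper-summable.

not Gosper-summable; s_k does not exist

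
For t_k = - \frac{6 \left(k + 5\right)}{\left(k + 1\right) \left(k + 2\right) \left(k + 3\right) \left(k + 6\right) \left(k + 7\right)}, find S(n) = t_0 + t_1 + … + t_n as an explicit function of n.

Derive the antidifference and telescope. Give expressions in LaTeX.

Step 1: r(k) = (k + 1)*(k + 6)**2/((k + 4)*(k + 5)*(k + 8)).
So A=k + 1 and B=k + 8, with C=k**3 + 14*k**2 + 65*k + 100.
Set up (k + 1)·f(k+1) − (k + 7)·f(k) − (k**3 + 14*k**2 + 65*k + 100) = 0.
Bound: deg f ≤ 6.
A polynomial solution: f(k) = k*(k + 3)*(k + 4)**2*(k + 5)**2/36.
Get s_k = R·t_k = k*(-k**2 - 9*k - 20)/(6*(k**3 + 9*k**2 + 20*k + 12)) with R(k) = B(k−1)f(k)/C(k) = k*(k + 3)*(k + 4)*(k + 7)/36.
s_(k+1) − s_k = 6*(-k - 5)/(k**5 + 19*k**4 + 131*k**3 + 401*k**2 + 540*k + 252) = t_k.
Evaluate: s_(n+1) = (-n**3 - 12*n**2 - 41*n - 30)/(6*(n**3 + 12*n**2 + 41*n + 42)); subtract s_(0) = 0 ⇒ S(n) = (-n**3 - 12*n**2 - 41*n - 30)/(6*(n**3 + 12*n**2 + 41*n + 42)).

S(n) = \frac{- n^{3} - 12 n^{2} - 41 n - 30}{6 \left(n^{3} + 12 n^{2} + 41 n + 42\right)}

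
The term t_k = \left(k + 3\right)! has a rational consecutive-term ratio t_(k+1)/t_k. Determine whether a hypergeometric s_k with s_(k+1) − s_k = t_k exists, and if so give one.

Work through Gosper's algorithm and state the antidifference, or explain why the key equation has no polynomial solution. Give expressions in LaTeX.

none (Gosper's algorithm certifies no s_k)

t_(k+1)/t_k = k + 4.
Gosper form: A/B · C(k+1)/C(k) with A=k + 4, B=1, C=1.
Key eq: (k + 4)·f(k+1) = (1)·f(k) + (1).
From deg A=1, deg B=0, deg C=0: d=-1.
Negative degree bound (-1): no f exists, t_k not Gosper-summable.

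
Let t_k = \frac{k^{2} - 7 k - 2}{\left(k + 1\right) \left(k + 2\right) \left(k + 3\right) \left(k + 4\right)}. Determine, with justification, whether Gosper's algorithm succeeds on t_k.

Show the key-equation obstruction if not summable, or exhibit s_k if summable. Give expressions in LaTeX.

Step 1: r(k) = (k + 1)*(7*k - (k + 1)**2 + 9)/((k + 5)*(-k**2 + 7*k + 2)).
Gosper form: A/B · C(k+1)/C(k) with A=k + 1, B=k + 5, C=k**2 - 7*k - 2.
Set up (k + 1)·f(k+1) − (k + 4)·f(k) − (k**2 - 7*k - 2) = 0.
From deg A=1, deg B=1, deg C=2: d=3.
Solving with deg f ≤ 3: f(k) = -k*(k**2 + 12*k - 1)/6.
So s_k = (B(k−1)f/C)·t_k = (-k*(k + 4)*(k**2 + 12*k - 1)/(6*(k**2 - 7*k - 2)))·t_k = k*(-k**2 - 12*k + 1)/(6*(k + 1)*(k + 2)*(k + 3)).
Δs = (k**2 - 7*k - 2)/(k**4 + 10*k**3 + 35*k**2 + 50*k + 24), as required.

Yes. s_k = \frac{k \left(- k^{2} - 12 k + 1\right)}{6 \left(k + 1\right) \left(k + 2\right) \left(k + 3\right)}.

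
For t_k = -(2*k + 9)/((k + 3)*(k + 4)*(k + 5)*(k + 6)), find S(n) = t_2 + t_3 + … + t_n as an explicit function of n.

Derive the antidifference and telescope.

Ratio r(k) = (k + 3)*(2*k + 11)/((k + 7)*(2*k + 9)).
Factor: A=k + 3; B=k + 7; C=k + 9/2.
Set up (k + 3)·f(k+1) − (k + 6)·f(k) − (k + 9/2) = 0.
d = 3 from the (1,1,1) case.
Solving with deg f ≤ 3: f(k) = k*(k + 4)*(k + 8)/30.
So s_k = (B(k−1)f/C)·t_k = (k*(k + 4)*(k + 6)*(k + 8)/(15*(2*k + 9)))·t_k = k*(-k - 8)/(15*(k**2 + 8*k + 15)).
Δs = (-2*k - 9)/(k**4 + 18*k**3 + 119*k**2 + 342*k + 360), as required.
Evaluate: s_(n+1) = (-n**2 - 10*n - 9)/(15*(n**2 + 10*n + 24)); subtract s_(2) = -4/105 ⇒ S(n) = (-n**2 - 10*n + 11)/(35*(n**2 + 10*n + 24)).

S(n) = (-n**2 - 10*n + 11)/(35*(n**2 + 10*n + 24))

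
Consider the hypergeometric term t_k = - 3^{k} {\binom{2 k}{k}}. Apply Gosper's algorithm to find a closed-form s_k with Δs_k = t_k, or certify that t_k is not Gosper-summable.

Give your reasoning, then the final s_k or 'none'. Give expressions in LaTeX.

not Gosper-summable; s_k does not exist

Compute t_(k+1)/t_k: get 6*(2*k + 1)/(k + 1).
So A=12*k + 6 and B=k + 1, with C=1.
Solve (12*k + 6)·f(k+1) − (k)·f(k) = 1.
Bound: deg f ≤ -1.
Negative degree bound (-1): no f exists, t_k not Gosper-summable.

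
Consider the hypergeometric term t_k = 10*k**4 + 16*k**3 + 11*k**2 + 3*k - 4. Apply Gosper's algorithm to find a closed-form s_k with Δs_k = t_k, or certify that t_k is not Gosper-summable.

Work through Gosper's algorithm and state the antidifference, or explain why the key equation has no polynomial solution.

s_k = k*(2*k**4 - k**3 - k**2 - 4)

t_(k+1)/t_k = (10*k**4 + 56*k**3 + 119*k**2 + 113*k + 36)/(10*k**4 + 16*k**3 + 11*k**2 + 3*k - 4).
So A=1 and B=1, with C=k**4 + 8*k**3/5 + 11*k**2/10 + 3*k/10 - 2/5.
Solve (1)·f(k+1) − (1)·f(k) = k**4 + 8*k**3/5 + 11*k**2/10 + 3*k/10 - 2/5.
d = 5 from the (0,0,4) case.
Match coefficients ⇒ f(k) = k*(2*k**4 - k**3 - k**2 - 4)/10.
R(k) = B(k−1)·f(k)/C(k) = k*(2*k**4 - k**3 - k**2 - 4)/(10*k**4 + 16*k**3 + 11*k**2 + 3*k - 4); s_k = R·t_k = k*(2*k**4 - k**3 - k**2 - 4).
Check: Δs_k = 10*k**4 + 16*k**3 + 11*k**2 + 3*k - 4. ✓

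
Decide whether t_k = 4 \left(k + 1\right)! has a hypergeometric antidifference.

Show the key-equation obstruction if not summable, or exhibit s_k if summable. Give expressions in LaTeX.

No — negative degree bound, so no certificate f.

Compute t_(k+1)/t_k: get k + 2.
Normal form (A,B,C) = (k + 2, 1, 1).
Key eq: (k + 2)·f(k+1) = (1)·f(k) + (1).
Degrees (1,0,0) ⇒ d ≤ -1.
d = -1 < 0 ⇒ no nonzero polynomial f; not summable.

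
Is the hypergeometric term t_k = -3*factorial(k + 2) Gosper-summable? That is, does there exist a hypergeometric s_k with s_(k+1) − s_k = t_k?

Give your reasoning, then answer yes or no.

No. Not Gosper-summable.

The ratio is k + 3.
Take A(k)=k + 3, B(k)=1, C(k)=1.
f must satisfy (k + 3)·f(k+1) − (1)·f(k) = 1.
Degrees (1,0,0) ⇒ d ≤ -1.
Negative degree bound (-1): no f exists, t_k not Gosper-summable.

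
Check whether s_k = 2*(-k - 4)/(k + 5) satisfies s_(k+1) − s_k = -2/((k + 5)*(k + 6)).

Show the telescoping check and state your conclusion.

s_(k+1) = 2*(-k - 5)/(k + 6)
s_(k+1) − s_k = -2/(k**2 + 11*k + 30)
(s_(k+1) − s_k) − t_k = 0

valid; difference matches t_k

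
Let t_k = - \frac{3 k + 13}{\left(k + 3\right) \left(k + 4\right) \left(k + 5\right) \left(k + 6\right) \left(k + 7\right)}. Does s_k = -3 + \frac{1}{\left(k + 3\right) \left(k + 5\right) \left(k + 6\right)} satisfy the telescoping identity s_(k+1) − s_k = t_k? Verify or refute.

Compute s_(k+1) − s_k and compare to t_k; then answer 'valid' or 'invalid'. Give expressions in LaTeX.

s_(k+1) = -3 + 1/((k + 4)*(k + 6)*(k + 7))
s_(k+1) − s_k = ((k + 3)*(k + 5) - (k + 4)*(k + 7))/((k + 3)*(k + 4)*(k + 5)*(k + 6)*(k + 7))
(s_(k+1) − s_k) − t_k = 0

valid; difference matches t_k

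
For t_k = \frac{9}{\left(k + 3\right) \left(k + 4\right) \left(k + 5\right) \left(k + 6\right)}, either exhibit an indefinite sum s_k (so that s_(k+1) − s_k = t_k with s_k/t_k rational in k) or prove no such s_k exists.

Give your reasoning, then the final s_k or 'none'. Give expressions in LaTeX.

t_(k+1)/t_k = (k + 3)/(k + 7).
A = k + 3, B = k + 7, C = 1.
Key eq: (k + 3)·f(k+1) = (k + 6)·f(k) + (1).
deg f ≤ 3 (via 1,1,0).
Solving with deg f ≤ 3: f(k) = k*(k**2 + 12*k + 47)/180.
Then R = B(k−1)f/C = k*(k + 6)*(k**2 + 12*k + 47)/180, so s_k = R(k)·t_k = k*(k**2 + 12*k + 47)/(20*(k + 3)*(k + 4)*(k + 5)).
Verify: 9/(k**4 + 18*k**3 + 119*k**2 + 342*k + 360) matches t_k.

s_k = \frac{k \left(k^{2} + 12 k + 47\right)}{20 \left(k + 3\right) \left(k + 4\right) \left(k + 5\right)}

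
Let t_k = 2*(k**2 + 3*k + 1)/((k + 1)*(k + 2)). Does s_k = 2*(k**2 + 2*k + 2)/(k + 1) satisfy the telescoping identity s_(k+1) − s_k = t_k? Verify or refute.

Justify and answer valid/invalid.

s_(k+1) = 2*(k**2 + 4*k + 5)/(k + 2)
s_(k+1) − s_k = 2*(k**2 + 3*k + 1)/(k**2 + 3*k + 2)
(s_(k+1) − s_k) − t_k = 0

Valid — Δs_k = t_k.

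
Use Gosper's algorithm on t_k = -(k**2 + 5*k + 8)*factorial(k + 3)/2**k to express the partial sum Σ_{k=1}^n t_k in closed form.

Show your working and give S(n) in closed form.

S(n) = 72 - n*factorial(n + 4)/2**n - 3*factorial(n + 4)/2**n

t_(k+1)/t_k = (k + 4)*(5*k + (k + 1)**2 + 13)/(2*(k**2 + 5*k + 8)).
Normal form (A,B,C) = (k/2 + 2, 1, k**2 + 5*k + 8).
f must satisfy (k/2 + 2)·f(k+1) − (1)·f(k) = k**2 + 5*k + 8.
d = 1 from the (1,0,2) case.
Match coefficients ⇒ f(k) = 2*(k + 2).
R(k) = B(k−1)·f(k)/C(k) = 2*(k + 2)/(k**2 + 5*k + 8); s_k = R·t_k = -2**(1 - k)*(k + 2)*factorial(k + 3).
Check: Δs_k = -(k**2 + 5*k + 8)*factorial(k + 3)/2**k. ✓
Evaluate: s_(n+1) = -(n + 3)*factorial(n + 4)/2**n; subtract s_(1) = -72 ⇒ S(n) = 72 - n*factorial(n + 4)/2**n - 3*factorial(n + 4)/2**n.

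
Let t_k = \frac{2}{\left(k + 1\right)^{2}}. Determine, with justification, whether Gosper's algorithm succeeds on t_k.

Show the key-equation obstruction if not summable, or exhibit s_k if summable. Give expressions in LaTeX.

Ratio r(k) = (k + 1)**2/(k + 2)**2.
Normal form (A,B,C) = (k**2 + 2*k + 1, k**2 + 4*k + 4, 1).
Need (k**2 + 2*k + 1)·f(k+1) − (k**2 + 2*k + 1)·f(k) = 1.
d = 0 from the (2,2,0) case.
Write f(k) = c0. Then LHS − RHS = -1, requiring -1 = 0: contradictory. No certificate.

No — the linear system for f has no solution.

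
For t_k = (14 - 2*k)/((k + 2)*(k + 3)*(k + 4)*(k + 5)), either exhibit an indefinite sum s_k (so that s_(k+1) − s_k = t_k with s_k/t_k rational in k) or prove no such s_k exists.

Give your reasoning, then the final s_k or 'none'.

s_k = k*(k**2 + 9*k + 32)/(6*(k + 2)*(k + 3)*(k + 4))

Compute t_(k+1)/t_k: get (k - 6)*(k + 2)/((k - 7)*(k + 6)).
Normal form (A,B,C) = (k + 2, k + 6, k - 7).
Set up (k + 2)·f(k+1) − (k + 5)·f(k) − (k - 7) = 0.
Degrees (1,1,1) ⇒ d ≤ 3.
A polynomial solution: f(k) = -k*(k**2 + 9*k + 32)/12.
Get s_k = R·t_k = k*(k**2 + 9*k + 32)/(6*(k + 2)*(k + 3)*(k + 4)) with R(k) = B(k−1)f(k)/C(k) = -k*(k + 5)*(k**2 + 9*k + 32)/(12*(k - 7)).
s_(k+1) − s_k = 2*(7 - k)/(k**4 + 14*k**3 + 71*k**2 + 154*k + 120) = t_k.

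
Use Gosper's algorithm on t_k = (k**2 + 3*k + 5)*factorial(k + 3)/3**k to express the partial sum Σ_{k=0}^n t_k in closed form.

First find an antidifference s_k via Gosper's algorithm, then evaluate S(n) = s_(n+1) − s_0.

S(n) = -18 + n*factorial(n + 4)/3**n + 2*factorial(n + 4)/3**n

The ratio is (k + 4)*(3*k + (k + 1)**2 + 8)/(3*(k**2 + 3*k + 5)).
Gosper form: A/B · C(k+1)/C(k) with A=k/3 + 4/3, B=1, C=k**2 + 3*k + 5.
Key eq: (k/3 + 4/3)·f(k+1) = (1)·f(k) + (k**2 + 3*k + 5).
From deg A=1, deg B=0, deg C=2: d=1.
Solving with deg f ≤ 1: f(k) = 3*(k + 1).
Get s_k = R·t_k = 3**(1 - k)*(k + 1)*factorial(k + 3) with R(k) = B(k−1)f(k)/C(k) = 3*(k + 1)/(k**2 + 3*k + 5).
Check: Δs_k = (k**2 + 3*k + 5)*factorial(k + 3)/3**k. ✓
Evaluate: s_(n+1) = (n + 2)*factorial(n + 4)/3**n; subtract s_(0) = 18 ⇒ S(n) = -18 + n*factorial(n + 4)/3**n + 2*factorial(n + 4)/3**n.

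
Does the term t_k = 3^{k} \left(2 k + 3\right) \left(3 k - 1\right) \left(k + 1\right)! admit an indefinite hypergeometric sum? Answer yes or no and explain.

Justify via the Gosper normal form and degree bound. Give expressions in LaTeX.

Yes. s_k = 3^{k} \left(2 k - 3\right) \left(k + 1\right)!.

The ratio is 3*(k + 2)*(2*k + 5)*(3*k + 2)/((2*k + 3)*(3*k - 1)).
A = 3*k + 6, B = 1, C = k**2 + 7*k/6 - 1/2.
f must satisfy (3*k + 6)·f(k+1) − (1)·f(k) = k**2 + 7*k/6 - 1/2.
From deg A=1, deg B=0, deg C=2: d=1.
Match coefficients ⇒ f(k) = (2*k - 3)/6.
So s_k = (B(k−1)f/C)·t_k = ((2*k - 3)/((2*k + 3)*(3*k - 1)))·t_k = 3**k*(2*k - 3)*factorial(k + 1).
Check: Δs_k = 3**k*(2*k + 3)*(3*k - 1)*factorial(k + 1). ✓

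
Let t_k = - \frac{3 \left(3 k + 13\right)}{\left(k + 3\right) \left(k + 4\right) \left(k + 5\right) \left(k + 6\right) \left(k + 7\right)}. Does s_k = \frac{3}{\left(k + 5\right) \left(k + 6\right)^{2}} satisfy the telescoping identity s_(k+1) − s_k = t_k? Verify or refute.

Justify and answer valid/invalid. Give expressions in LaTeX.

Invalid: residual \frac{18 \left(2 k^{2} + 21 k + 53\right)}{k^{7} + 38 k^{6} + 612 k^{5} + 5410 k^{4} + 28319 k^{3} + 87672 k^{2} + 148428 k + 105840} ≠ 0.

s_(k+1) = 3/((k + 6)*(k + 7)**2)
s_(k+1) − s_k = 3*(-3*k - 19)/(k**5 + 31*k**4 + 383*k**3 + 2357*k**2 + 7224*k + 8820)
(s_(k+1) − s_k) − t_k = 18*(2*k**2 + 21*k + 53)/(k**7 + 38*k**6 + 612*k**5 + 5410*k**4 + 28319*k**3 + 87672*k**2 + 148428*k + 105840)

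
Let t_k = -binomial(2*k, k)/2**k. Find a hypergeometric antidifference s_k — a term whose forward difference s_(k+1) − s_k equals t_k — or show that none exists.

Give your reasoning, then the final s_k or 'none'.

not Gosper-summable; s_k does not exist

The ratio is (2*k + 1)/(k + 1).
Factor: A=2*k + 1; B=k + 1; C=1.
Solve (2*k + 1)·f(k+1) − (k)·f(k) = 1.
d = -1 from the (1,1,0) case.
deg f ≤ -1 is impossible — no certificate.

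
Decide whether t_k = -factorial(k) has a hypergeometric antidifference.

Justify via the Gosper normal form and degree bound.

t_(k+1)/t_k = k + 1.
Normal form (A,B,C) = (k + 1, 1, 1).
Set up (k + 1)·f(k+1) − (1)·f(k) − (1) = 0.
deg f ≤ -1 (via 1,0,0).
d = -1 < 0 ⇒ no nonzero polynomial f; not summable.

No — negative degree bound, so no certificate f.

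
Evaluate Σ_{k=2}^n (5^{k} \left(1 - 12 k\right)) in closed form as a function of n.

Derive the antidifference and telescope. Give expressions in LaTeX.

r(k) = 5*(12*k + 11)/(12*k - 1) after simplifying.
A = 5, B = 1, C = k - 1/12.
Key eq: (5)·f(k+1) = (1)·f(k) + (k - 1/12).
deg f ≤ 1 (via 0,0,1).
Solving with deg f ≤ 1: f(k) = (3*k - 4)/12.
Get s_k = R·t_k = 5**k*(4 - 3*k) with R(k) = B(k−1)f(k)/C(k) = (3*k - 4)/(12*k - 1).
Check: Δs_k = 5**k*(1 - 12*k). ✓
s_(n+1) = 5**(n + 1)*(1 - 3*n) and s_(2) = -50, so S(n) = -15*5**n*n + 5*5**n + 50.

S(n) = - 15 \cdot 5^{n} n + 5 \cdot 5^{n} + 50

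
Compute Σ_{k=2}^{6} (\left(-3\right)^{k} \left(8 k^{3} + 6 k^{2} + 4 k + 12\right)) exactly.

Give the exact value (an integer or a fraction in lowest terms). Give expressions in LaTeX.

Compute t_(k+1)/t_k: get 3*(-4*k**3 - 15*k**2 - 20*k - 15)/(4*k**3 + 3*k**2 + 2*k + 6).
Factor: A=-3; B=1; C=k**3 + 3*k**2/4 + k/2 + 3/2.
f must satisfy (-3)·f(k+1) − (1)·f(k) = k**3 + 3*k**2/4 + k/2 + 3/2.
From deg A=0, deg B=0, deg C=3: d=3.
Coefficient equations give f(k) = -(2*k**3 - 3*k**2 + k + 3)/8.
Get s_k = R·t_k = (-3)**k*(-2*k**3 + 3*k**2 - k - 3) with R(k) = B(k−1)f(k)/C(k) = -(2*k**3 - 3*k**2 + k + 3)/(2*(4*k**3 + 3*k**2 + 2*k + 6)).
Δs = (-3)**k*(8*k**3 + 6*k**2 + 4*k + 12), as required.
Σ_(k=2)^(6) t_k = s_(7) − s_(2) = 1200663 − (-81) = 1200744.

Σ = 1200744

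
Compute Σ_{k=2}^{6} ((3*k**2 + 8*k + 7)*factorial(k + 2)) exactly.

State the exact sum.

Σ = 7257480

t_(k+1)/t_k = (k + 3)*(8*k + 3*(k + 1)**2 + 15)/(3*k**2 + 8*k + 7).
Normal form (A,B,C) = (k + 3, 1, k**2 + 8*k/3 + 7/3).
Key eq: (k + 3)·f(k+1) = (1)·f(k) + (k**2 + 8*k/3 + 7/3).
deg f ≤ 1 (via 1,0,2).
Coefficient equations give f(k) = (3*k - 1)/3.
Certificate R = B(k−1)f/C = (3*k - 1)/(3*k**2 + 8*k + 7) gives s_k = (3*k - 1)*factorial(k + 2).
Δs = (3*k**2 + 8*k + 7)*factorial(k + 2), as required.
Evaluate s at k=7 and k=2: 7257600 and 120; difference 7257480.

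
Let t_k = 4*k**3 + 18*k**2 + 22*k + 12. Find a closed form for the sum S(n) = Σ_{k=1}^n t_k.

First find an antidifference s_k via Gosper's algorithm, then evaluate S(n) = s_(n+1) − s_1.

Step 1: r(k) = (2*k**3 + 15*k**2 + 35*k + 28)/(2*k**3 + 9*k**2 + 11*k + 6).
Factor: A=1; B=1; C=k**3 + 9*k**2/2 + 11*k/2 + 3.
Set up (1)·f(k+1) − (1)·f(k) − (k**3 + 9*k**2/2 + 11*k/2 + 3) = 0.
Degrees (0,0,3) ⇒ d ≤ 4.
Solve for f: f(k) = k*(k**3 + 4*k**2 + 3*k + 4)/4 (degree 4 ≤ 4).
R(k) = B(k−1)·f(k)/C(k) = k*(k**3 + 4*k**2 + 3*k + 4)/(2*(k + 3)*(2*k**2 + 3*k + 2)); s_k = R·t_k = k*(k**3 + 4*k**2 + 3*k + 4).
Δs = 4*k**3 + 18*k**2 + 22*k + 12, as required.
Σ_(k=1)^n t_k = s_(n+1) − s_(1) = (n**4 + 8*n**3 + 21*n**2 + 26*n + 12) − (12), i.e. n*(n**3 + 8*n**2 + 21*n + 26).

S(n) = n*(n**3 + 8*n**2 + 21*n + 26)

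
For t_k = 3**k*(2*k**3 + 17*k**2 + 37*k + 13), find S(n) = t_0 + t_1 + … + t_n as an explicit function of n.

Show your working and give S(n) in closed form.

Step 1: r(k) = 3*(2*k**3 + 23*k**2 + 77*k + 69)/(2*k**3 + 17*k**2 + 37*k + 13).
Factor: A=3; B=1; C=k**3 + 17*k**2/2 + 37*k/2 + 13/2.
f must satisfy (3)·f(k+1) − (1)·f(k) = k**3 + 17*k**2/2 + 37*k/2 + 13/2.
From deg A=0, deg B=0, deg C=3: d=3.
Match coefficients ⇒ f(k) = (k + 2)*(k**2 + 2*k - 2)/2.
Then R = B(k−1)f/C = (k + 2)*(k**2 + 2*k - 2)/(2*k**3 + 17*k**2 + 37*k + 13), so s_k = R(k)·t_k = 3**k*(k**3 + 4*k**2 + 2*k - 4).
s_(k+1) − s_k = 3**k*(2*k**3 + 17*k**2 + 37*k + 13) = t_k.
Σ_(k=0)^n t_k = s_(n+1) − s_(0) = (3**(n + 1)*(n**3 + 7*n**2 + 13*n + 3)) − (-4), i.e. 3*3**n*n**3 + 21*3**n*n**2 + 39*3**n*n + 9*3**n + 4.

S(n) = 3*3**n*n**3 + 21*3**n*n**2 + 39*3**n*n + 9*3**n + 4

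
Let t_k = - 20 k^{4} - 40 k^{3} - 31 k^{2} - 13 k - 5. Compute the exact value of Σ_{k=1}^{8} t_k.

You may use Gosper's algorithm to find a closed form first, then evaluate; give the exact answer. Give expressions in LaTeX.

Σ = -234112

Ratio r(k) = (20*k**4 + 120*k**3 + 271*k**2 + 275*k + 109)/(20*k**4 + 40*k**3 + 31*k**2 + 13*k + 5).
Take A(k)=1, B(k)=1, C(k)=k**4 + 2*k**3 + 31*k**2/20 + 13*k/20 + 1/4.
Set up (1)·f(k+1) − (1)·f(k) − (k**4 + 2*k**3 + 31*k**2/20 + 13*k/20 + 1/4) = 0.
Degrees (0,0,4) ⇒ d ≤ 5.
Solving with deg f ≤ 5: f(k) = k*(4*k**4 - 3*k**2 + k + 3)/20.
So s_k = (B(k−1)f/C)·t_k = (k*(4*k**4 - 3*k**2 + k + 3)/(20*k**4 + 40*k**3 + 31*k**2 + 13*k + 5))·t_k = k*(-4*k**4 + 3*k**2 - k - 3).
Check: Δs_k = -20*k**4 - 40*k**3 - 31*k**2 - 13*k - 5. ✓
Σ_(k=1)^(8) t_k = s_(9) − s_(1) = -234117 − (-5) = -234112.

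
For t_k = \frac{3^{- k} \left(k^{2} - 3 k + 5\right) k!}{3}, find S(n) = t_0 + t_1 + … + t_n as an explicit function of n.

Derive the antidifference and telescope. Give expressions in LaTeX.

S(n) = \frac{3^{- n} \left(6 \cdot 3^{n} + n^{2} n! - n!\right)}{3}

Step 1: r(k) = (k**3 + 2*k + 3)/(3*(k**2 - 3*k + 5)).
A = k/3 + 1/3, B = 1, C = k**2 - 3*k + 5.
Key eq: (k/3 + 1/3)·f(k+1) = (1)·f(k) + (k**2 - 3*k + 5).
deg f ≤ 1 (via 1,0,2).
A polynomial solution: f(k) = 3*(k - 2).
Certificate R = B(k−1)f/C = 3*(k - 2)/(k**2 - 3*k + 5) gives s_k = (k - 2)*factorial(k)/3**k.
Δs = (k**2 - 3*k + 5)*factorial(k)/(3*3**k), as required.
Evaluate: s_(n+1) = 3**(-n - 1)*(n - 1)*factorial(n + 1); subtract s_(0) = -2 ⇒ S(n) = (6*3**n + n**2*factorial(n) - factorial(n))/(3*3**n).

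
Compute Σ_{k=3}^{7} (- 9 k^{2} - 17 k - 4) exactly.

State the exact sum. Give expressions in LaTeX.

Σ = -1660

Compute t_(k+1)/t_k: get (9*k**2 + 35*k + 30)/(9*k**2 + 17*k + 4).
Factor: A=1; B=1; C=k**2 + 17*k/9 + 4/9.
Solve (1)·f(k+1) − (1)·f(k) = k**2 + 17*k/9 + 4/9.
Degrees (0,0,2) ⇒ d ≤ 3.
Coefficient equations give f(k) = k*(3*k**2 + 4*k - 3)/9.
So s_k = (B(k−1)f/C)·t_k = (k*(3*k**2 + 4*k - 3)/(9*k**2 + 17*k + 4))·t_k = k*(-3*k**2 - 4*k + 3).
Δs = -9*k**2 - 17*k - 4, as required.
Sum = s_(8) − s_(3); s_(8) = -1768, s_(3) = -108 ⇒ -1660.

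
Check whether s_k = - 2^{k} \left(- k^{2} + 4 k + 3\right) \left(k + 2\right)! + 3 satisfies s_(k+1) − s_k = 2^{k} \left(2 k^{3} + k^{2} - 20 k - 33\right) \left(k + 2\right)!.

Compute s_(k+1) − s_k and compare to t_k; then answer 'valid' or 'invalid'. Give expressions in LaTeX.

s_(k+1) = -2**(k + 1)*(4*k - (k + 1)**2 + 7)*factorial(k + 3) + 3
s_(k+1) − s_k = 2**k*(2*k**3 + k**2 - 20*k - 33)*factorial(k + 2)
(s_(k+1) − s_k) − t_k = 0

Valid — Δs_k = t_k.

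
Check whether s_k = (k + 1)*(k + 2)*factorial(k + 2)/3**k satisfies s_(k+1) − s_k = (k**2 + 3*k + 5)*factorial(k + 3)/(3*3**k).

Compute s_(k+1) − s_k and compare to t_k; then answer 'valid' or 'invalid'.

Invalid: residual -(k**2 + 2*k + 3)*factorial(k + 2)/(3*3**k) ≠ 0.

s_(k+1) = (k + 2)*(k + 3)*factorial(k + 3)/(3*3**k)
s_(k+1) − s_k = (k + 2)*(k**2 + 3*k + 6)*factorial(k + 2)/(3*3**k)
(s_(k+1) − s_k) − t_k = -(k**2 + 2*k + 3)*factorial(k + 2)/(3*3**k)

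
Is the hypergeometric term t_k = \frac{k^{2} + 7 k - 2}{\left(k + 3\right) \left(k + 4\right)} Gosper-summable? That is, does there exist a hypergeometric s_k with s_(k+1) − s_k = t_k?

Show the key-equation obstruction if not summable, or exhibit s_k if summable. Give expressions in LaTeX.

Yes. s_k = \frac{k \left(3 k - 5\right)}{3 \left(k + 3\right)}.

Ratio r(k) = (k + 3)*(7*k + (k + 1)**2 + 5)/((k + 5)*(k**2 + 7*k - 2)).
Factor: A=k + 3; B=k + 5; C=k**2 + 7*k - 2.
Set up (k + 3)·f(k+1) − (k + 4)·f(k) − (k**2 + 7*k - 2) = 0.
Degrees (1,1,2) ⇒ d ≤ 2.
Match coefficients ⇒ f(k) = k*(3*k - 5)/3.
Then R = B(k−1)f/C = k*(k + 4)*(3*k - 5)/(3*(k**2 + 7*k - 2)), so s_k = R(k)·t_k = k*(3*k - 5)/(3*(k + 3)).
Δs = (k**2 + 7*k - 2)/(k**2 + 7*k + 12), as required.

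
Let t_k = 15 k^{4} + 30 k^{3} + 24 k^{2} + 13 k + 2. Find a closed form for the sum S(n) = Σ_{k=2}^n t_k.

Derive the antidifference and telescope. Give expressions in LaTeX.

S(n) = 3 n^{5} + 15 n^{4} + 28 n^{3} + 26 n^{2} + 12 n - 84

Compute t_(k+1)/t_k: get (15*k**4 + 90*k**3 + 204*k**2 + 211*k + 84)/(15*k**4 + 30*k**3 + 24*k**2 + 13*k + 2).
A = 1, B = 1, C = k**4 + 2*k**3 + 8*k**2/5 + 13*k/15 + 2/15.
Need (1)·f(k+1) − (1)·f(k) = k**4 + 2*k**3 + 8*k**2/5 + 13*k/15 + 2/15.
From deg A=0, deg B=0, deg C=4: d=5.
Coefficient equations give f(k) = k*(3*k**4 - 2*k**2 + 2*k - 1)/15.
Certificate R = B(k−1)f/C = k*(3*k**4 - 2*k**2 + 2*k - 1)/(15*k**4 + 30*k**3 + 24*k**2 + 13*k + 2) gives s_k = k*(3*k**4 - 2*k**2 + 2*k - 1).
Check: Δs_k = 15*k**4 + 30*k**3 + 24*k**2 + 13*k + 2. ✓
Telescope: S(n) = s_(n+1) − s_(2) = 3*n**5 + 15*n**4 + 28*n**3 + 26*n**2 + 12*n + 2 − (86) = 3*n**5 + 15*n**4 + 28*n**3 + 26*n**2 + 12*n - 84.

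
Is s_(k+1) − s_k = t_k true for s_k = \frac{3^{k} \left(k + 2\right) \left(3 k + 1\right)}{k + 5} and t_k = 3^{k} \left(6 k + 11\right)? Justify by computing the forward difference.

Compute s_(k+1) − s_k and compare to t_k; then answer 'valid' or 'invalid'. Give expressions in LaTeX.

Invalid: residual \frac{3^{k + 1} \left(- 6 k^{2} - 38 k - 54\right)}{k^{2} + 11 k + 30} ≠ 0.

s_(k+1) = 3**(k + 1)*(k + 3)*(3*k + 4)/(k + 6)
s_(k+1) − s_k = 3**k*(6*k**3 + 59*k**2 + 187*k + 168)/(k**2 + 11*k + 30)
(s_(k+1) − s_k) − t_k = 3**(k + 1)*(-6*k**2 - 38*k - 54)/(k**2 + 11*k + 30)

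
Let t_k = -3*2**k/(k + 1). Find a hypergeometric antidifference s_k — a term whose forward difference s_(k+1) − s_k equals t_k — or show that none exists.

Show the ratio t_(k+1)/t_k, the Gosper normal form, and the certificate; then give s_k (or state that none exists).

r(k) = 2*(k + 1)/(k + 2) after simplifying.
Gosper form: A/B · C(k+1)/C(k) with A=2*k + 2, B=k + 2, C=1.
f must satisfy (2*k + 2)·f(k+1) − (k + 1)·f(k) = 1.
d = -1 from the (1,1,0) case.
Negative degree bound (-1): no f exists, t_k not Gosper-summable.

no hypergeometric antidifference exists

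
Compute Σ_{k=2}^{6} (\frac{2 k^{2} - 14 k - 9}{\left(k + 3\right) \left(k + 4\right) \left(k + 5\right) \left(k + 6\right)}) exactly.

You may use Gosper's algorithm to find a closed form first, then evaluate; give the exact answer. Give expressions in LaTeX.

Σ = -53/1320

Step 1: r(k) = (2*k**3 - 4*k**2 - 51*k - 63)/(2*k**3 - 107*k - 63).
A = k + 3, B = k + 7, C = k**2 - 7*k - 9/2.
Need (k + 3)·f(k+1) − (k + 6)·f(k) = k**2 - 7*k - 9/2.
deg f ≤ 3 (via 1,1,2).
A polynomial solution: f(k) = -k*(k**2 + 132*k + 47)/120.
R(k) = B(k−1)·f(k)/C(k) = -k*(k + 6)*(k**2 + 132*k + 47)/(60*(2*k**2 - 14*k - 9)); s_k = R·t_k = k*(-k**2 - 132*k - 47)/(60*(k + 3)*(k + 4)*(k + 5)).
Δs = (2*k**2 - 14*k - 9)/(k**4 + 18*k**3 + 119*k**2 + 342*k + 360), as required.
Sum = s_(7) − s_(2); s_(7) = -119/1320, s_(2) = -1/20 ⇒ -53/1320.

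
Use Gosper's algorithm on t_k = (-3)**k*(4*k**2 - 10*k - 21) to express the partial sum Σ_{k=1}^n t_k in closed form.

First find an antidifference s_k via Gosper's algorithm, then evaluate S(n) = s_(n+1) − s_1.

Ratio r(k) = 3*(-4*k**2 + 2*k + 27)/(4*k**2 - 10*k - 21).
Gosper form: A/B · C(k+1)/C(k) with A=-3, B=1, C=k**2 - 5*k/2 - 21/4.
f must satisfy (-3)·f(k+1) − (1)·f(k) = k**2 - 5*k/2 - 21/4.
deg f ≤ 2 (via 0,0,2).
Match coefficients ⇒ f(k) = -(k**2 - 4*k - 3)/4.
Certificate R = B(k−1)f/C = -(k**2 - 4*k - 3)/(4*k**2 - 10*k - 21) gives s_k = (-3)**k*(-k**2 + 4*k + 3).
Verify: (-3)**k*(4*k**2 - 10*k - 21) matches t_k.
s_(n+1) = (-3)**(n + 1)*(-n**2 + 2*n + 6) and s_(1) = -18, so S(n) = 3*(-3)**n*n**2 - 6*(-3)**n*n - 18*(-3)**n + 18.

S(n) = 3*(-3)**n*n**2 - 6*(-3)**n*n - 18*(-3)**n + 18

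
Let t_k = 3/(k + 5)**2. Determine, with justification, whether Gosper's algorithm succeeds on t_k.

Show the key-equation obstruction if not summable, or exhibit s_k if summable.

No — key equation has no polynomial f.

r(k) = (k + 5)**2/(k + 6)**2 after simplifying.
Gosper form: A/B · C(k+1)/C(k) with A=k**2 + 10*k + 25, B=k**2 + 12*k + 36, C=1.
Key eq: (k**2 + 10*k + 25)·f(k+1) = (k**2 + 10*k + 25)·f(k) + (1).
Bound: deg f ≤ 0.
Write f(k) = c0. Then LHS − RHS = -1, requiring -1 = 0: contradictory. No certificate.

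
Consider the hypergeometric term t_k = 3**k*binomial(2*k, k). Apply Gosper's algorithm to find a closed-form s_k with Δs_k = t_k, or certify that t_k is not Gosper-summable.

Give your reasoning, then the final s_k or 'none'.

r(k) = 6*(2*k + 1)/(k + 1) after simplifying.
Factor: A=12*k + 6; B=k + 1; C=1.
Key eq: (12*k + 6)·f(k+1) = (k)·f(k) + (1).
deg f ≤ -1 (via 1,1,0).
d = -1 < 0 ⇒ no nonzero polynomial f; not summable.

no hypergeometric antidifference exists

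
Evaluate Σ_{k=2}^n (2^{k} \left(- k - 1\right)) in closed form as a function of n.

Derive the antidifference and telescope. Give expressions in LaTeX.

r(k) = 2*(k + 2)/(k + 1) after simplifying.
Gosper form: A/B · C(k+1)/C(k) with A=2, B=1, C=k + 1.
Solve (2)·f(k+1) − (1)·f(k) = k + 1.
d = 1 from the (0,0,1) case.
A polynomial solution: f(k) = k - 1.
Certificate R = B(k−1)f/C = (k - 1)/(k + 1) gives s_k = 2**k*(1 - k).
Δs = 2**k*(-k - 1), as required.
Σ_(k=2)^n t_k = s_(n+1) − s_(2) = (-2**(n + 1)*n) − (-4), i.e. -2*2**n*n + 4.

S(n) = - 2 \cdot 2^{n} n + 4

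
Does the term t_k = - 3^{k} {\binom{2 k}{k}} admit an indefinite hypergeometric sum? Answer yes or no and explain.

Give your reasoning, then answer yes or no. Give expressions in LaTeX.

No. Not Gosper-summable.

Step 1: r(k) = 6*(2*k + 1)/(k + 1).
Factor: A=12*k + 6; B=k + 1; C=1.
f must satisfy (12*k + 6)·f(k+1) − (k)·f(k) = 1.
Bound: deg f ≤ -1.
d = -1 < 0 ⇒ no nonzero polynomial f; not summable.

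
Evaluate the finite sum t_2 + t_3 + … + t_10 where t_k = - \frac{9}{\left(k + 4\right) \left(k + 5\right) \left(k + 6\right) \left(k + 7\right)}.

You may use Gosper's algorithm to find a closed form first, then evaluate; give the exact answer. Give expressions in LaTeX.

Ratio r(k) = (k + 4)/(k + 8).
A = k + 4, B = k + 8, C = 1.
Set up (k + 4)·f(k+1) − (k + 7)·f(k) − (1) = 0.
d = 3 from the (1,1,0) case.
Match coefficients ⇒ f(k) = k*(k**2 + 15*k + 74)/360.
Certificate R = B(k−1)f/C = k*(k + 7)*(k**2 + 15*k + 74)/360 gives s_k = k*(-k**2 - 15*k - 74)/(40*(k + 4)*(k + 5)*(k + 6)).
Verify: -9/(k**4 + 22*k**3 + 179*k**2 + 638*k + 840) matches t_k.
Telescoping: Σ = s_(11) − s_(2) = -33/1360 − (-9/560) = -39/4760.

Σ = -39/4760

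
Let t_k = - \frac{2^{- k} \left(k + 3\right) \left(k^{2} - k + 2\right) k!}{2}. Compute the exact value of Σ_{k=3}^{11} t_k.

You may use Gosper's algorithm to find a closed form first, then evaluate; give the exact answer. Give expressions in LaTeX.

t_(k+1)/t_k = (k + 1)*(k + 4)*(-k + (k + 1)**2 + 1)/(2*(k + 3)*(k**2 - k + 2)).
So A=k/2 + 1/2 and B=1, with C=k**3 + 2*k**2 - k + 6.
Key eq: (k/2 + 1/2)·f(k+1) = (1)·f(k) + (k**3 + 2*k**2 - k + 6).
From deg A=1, deg B=0, deg C=3: d=2.
Solve for f: f(k) = 2*(k**2 + k - 4) (degree 2 ≤ 2).
So s_k = (B(k−1)f/C)·t_k = (2*(k**2 + k - 4)/((k + 3)*(k**2 - k + 2)))·t_k = -(k**2 + k - 4)*factorial(k)/2**k.
Check: Δs_k = -(k + 3)*(k**2 - k + 2)*factorial(k)/(2*2**k). ✓
Sum = s_(12) − s_(3); s_(12) = -17775450, s_(3) = -6 ⇒ -17775444.

Σ = -17775444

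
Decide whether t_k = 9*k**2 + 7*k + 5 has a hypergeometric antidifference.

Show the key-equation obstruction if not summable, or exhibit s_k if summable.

t_(k+1)/t_k = (9*k**2 + 25*k + 21)/(9*k**2 + 7*k + 5).
Normal form (A,B,C) = (1, 1, k**2 + 7*k/9 + 5/9).
Set up (1)·f(k+1) − (1)·f(k) − (k**2 + 7*k/9 + 5/9) = 0.
Bound: deg f ≤ 3.
Solving with deg f ≤ 3: f(k) = k*(3*k**2 - k + 3)/9.
R(k) = B(k−1)·f(k)/C(k) = k*(3*k**2 - k + 3)/(9*k**2 + 7*k + 5); s_k = R·t_k = k*(3*k**2 - k + 3).
s_(k+1) − s_k = 9*k**2 + 7*k + 5 = t_k.

Yes. s_k = k*(3*k**2 - k + 3).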